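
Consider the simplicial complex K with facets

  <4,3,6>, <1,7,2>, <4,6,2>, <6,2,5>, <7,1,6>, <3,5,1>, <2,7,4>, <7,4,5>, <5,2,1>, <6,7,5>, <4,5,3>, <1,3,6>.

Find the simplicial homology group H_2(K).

Take the total order 1 < 2 < 3 < 4 < 5 < 6 < 7 on the vertex set. Then K (dimension 2) consists of the simplices:

  0-simplices (7): [1], [2], [3], [4], [5], [6], [7]
  1-simplices (18): [1,2], [1,3], [1,5], [1,6], [1,7], [2,4], [2,5], [2,6], [2,7], [3,4], [3,5], [3,6], [4,5], [4,6], [4,7], [5,6], [5,7], [6,7]
  2-simplices (12): [1,2,5], [1,2,7], [1,3,5], [1,3,6], [1,6,7], [2,4,6], [2,4,7], [2,5,6], [3,4,5], [3,4,6], [4,5,7], [5,6,7]

Hence C_0 ≅ Z^7, C_1 ≅ Z^18, C_2 ≅ Z^12.

The boundary map ∂_1: C_1 → C_0 maps an edge to its endpoints' difference, ∂[p,q] = q − p. For instance
  ∂[3,4] = [4] − [3].
The resulting 7×18 matrix has rank 6, and its Smith normal form has invariant factors (1,1,1,1,1,1).

The boundary map ∂_2: C_2 → C_1 acts by ∂[p,q,r] = [q,r] − [p,r] + [p,q]. For instance
  ∂[1,3,5] = [3,5] − [1,5] + [1,3],
  ∂[2,4,7] = [4,7] − [2,7] + [2,4].
The resulting 18×12 matrix has rank 12, and its Smith normal form has invariant factors (1,1,1,1,1,1,1,1,1,1,1,2).

Now H_k = ker ∂_k / im ∂_{k+1}, so:

  H_2: rank ker ∂_2 − rank ∂_3 = (12 − 12) − 0 = 0, and there is no ∂_3, so H_2 ≅ 0.

H_2 = 0.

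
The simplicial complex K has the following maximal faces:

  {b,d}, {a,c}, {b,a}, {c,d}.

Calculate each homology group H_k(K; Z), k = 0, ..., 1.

Fix the vertex order a < b < c < d and write every simplex with vertices in increasing order. Then dim K = 1 and the simplices of K are:

  0-simplices (4): a, b, c, d
  1-simplices (4): ab, ac, bd, cd

so the chain groups are C_0 ≅ Z^4, C_1 ≅ Z^4.

∂_1: C_1 → C_0 maps an edge to its endpoints' difference, ∂[p,q] = q − p.
As a 4×4 matrix over Z this has rank 3, with invariant factors (1,1,1).

Now H_k = ker ∂_k / im ∂_{k+1}, so:

  H_0: rank C_0 − rank ∂_1 = 4 − 3 = 1, and the invariant factors of ∂_1 are all 1, so H_0 = Z.
  H_1: rank ker ∂_1 − rank ∂_2 = (4 − 3) − 0 = 1, and there is no ∂_2, so H_1 = Z.

H_0 = Z,  H_1 = Z.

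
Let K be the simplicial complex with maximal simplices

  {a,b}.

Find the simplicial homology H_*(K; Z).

K has 2 vertices, 1 edge.
rank ∂_0 = 0, rank ∂_1 = 1 ⇒ b_0 = 2 − 0 − 1 = 1; all invariant factors of ∂_1 are 1 so no torsion. So H_0 ≅ Z.
rank ∂_1 = 1, rank ∂_2 = 0 ⇒ b_1 = 1 − 1 − 0 = 0. So H_1 ≅ 0.

H_0 = Z,  H_1 = 0.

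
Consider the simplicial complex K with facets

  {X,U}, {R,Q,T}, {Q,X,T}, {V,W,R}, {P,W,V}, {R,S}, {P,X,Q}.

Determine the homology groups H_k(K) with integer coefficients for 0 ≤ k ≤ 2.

H_0 ≅ Z,  H_1 ≅ Z,  H_2 = 0.

We work with the vertex ordering P < Q < R < S < T < U < V < W < X. The simplices of K, each written with vertices in increasing order, are:

  0-simplices (9): P, Q, R, S, T, U, V, W, X
  1-simplices (14): PQ, PV, PW, PX, QR, QT, QX, RS, RT, RV, RW, TX, UX, VW
  2-simplices (5): PQX, PVW, QRT, QTX, RVW

Hence C_0 ≅ Z^9, C_1 ≅ Z^14, C_2 ≅ Z^5.

∂_1: C_1 → C_0 maps an edge to its endpoints' difference, ∂[p,q] = q − p.
As a 9×14 matrix over Z this has rank 8, with invariant factors (1,1,1,1,1,1,1,1).

∂_2: C_2 → C_1 acts by ∂[p,q,r] = [q,r] − [p,r] + [p,q]. For instance
  ∂QTX = TX − QX + QT,
  ∂QRT = RT − QT + QR.
This gives a 14×5 integer matrix of rank 5; reducing to Smith normal form yields diagonal entries (1,1,1,1,1).

Reading off H_k = ker ∂_k / im ∂_{k+1}:

  H_0: rank C_0 − rank ∂_1 = 9 − 8 = 1, and the invariant factors of ∂_1 are all 1, so H_0 ≅ Z.
  H_1: rank ker ∂_1 − rank ∂_2 = (14 − 8) − 5 = 1, and the invariant factors of ∂_2 are all 1, so H_1 ≅ Z.
  H_2: rank ker ∂_2 − rank ∂_3 = (5 − 5) − 0 = 0, and there is no ∂_3, so H_2 ≅ 0.

As a check, the Euler characteristic is 9 − 14 + 5 = 0, which agrees with 1 − 1 + 0 = 0.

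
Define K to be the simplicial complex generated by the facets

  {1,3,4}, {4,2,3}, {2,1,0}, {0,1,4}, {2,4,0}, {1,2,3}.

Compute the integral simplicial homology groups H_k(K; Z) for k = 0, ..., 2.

K has 5 vertices, 9 edges, 6 triangles.
rank ∂_0 = 0, rank ∂_1 = 4 ⇒ b_0 = 5 − 0 − 4 = 1; all invariant factors of ∂_1 are 1 so no torsion. So H_0 = Z.
rank ∂_1 = 4, rank ∂_2 = 5 ⇒ b_1 = 9 − 4 − 5 = 0; all invariant factors of ∂_2 are 1 so no torsion. So H_1 = 0.
rank ∂_2 = 5, rank ∂_3 = 0 ⇒ b_2 = 6 − 5 − 0 = 1. So H_2 = Z.

H_0 ≅ Z,  H_1 = 0,  H_2 ≅ Z.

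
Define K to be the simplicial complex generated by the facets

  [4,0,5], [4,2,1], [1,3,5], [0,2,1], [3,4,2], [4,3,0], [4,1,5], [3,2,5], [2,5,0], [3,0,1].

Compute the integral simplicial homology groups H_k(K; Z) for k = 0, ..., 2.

We work with the vertex ordering 0 < 1 < 2 < 3 < 4 < 5. The simplices of K, each written with vertices in increasing order, are:

  0-simplices (6): [0], [1], [2], [3], [4], [5]
  1-simplices (15): [0,1], [0,2], [0,3], [0,4], [0,5], [1,2], [1,3], [1,4], [1,5], [2,3], [2,4], [2,5], [3,4], [3,5], [4,5]
  2-simplices (10): [0,1,2], [0,1,3], [0,2,5], [0,3,4], [0,4,5], [1,2,4], [1,3,5], [1,4,5], [2,3,4], [2,3,5]

giving chain groups C_0 ≅ Z^6, C_1 ≅ Z^15, C_2 ≅ Z^10.

The boundary map ∂_1: C_1 → C_0 sends each edge [p,q] (with p < q) to q − p. For instance
  ∂[1,5] = [5] − [1].
The resulting 6×15 matrix has rank 5, and its Smith normal form has invariant factors (1,1,1,1,1).

Boundary ∂_2: C_2 → C_1 maps a triangle to the signed sum of its edges. For instance
  ∂[2,3,4] = [3,4] − [2,4] + [2,3],
  ∂[1,3,5] = [3,5] − [1,5] + [1,3].
The resulting 15×10 matrix has rank 10, and its Smith normal form has invariant factors (1,1,1,1,1,1,1,1,1,2).

Computing H_k = (kernel of ∂_k) / (image of ∂_{k+1}):

  H_0: rank C_0 − rank ∂_1 = 6 − 5 = 1, and the invariant factors of ∂_1 are all 1, so H_0 ≅ Z.
  H_1: rank ker ∂_1 − rank ∂_2 = (15 − 5) − 10 = 0, and ∂_2 has invariant factor 2 > 1, so H_1 ≅ Z/2.
  H_2: rank ker ∂_2 − rank ∂_3 = (10 − 10) − 0 = 0, and there is no ∂_3, so H_2 ≅ 0.

As a check, the Euler characteristic is 6 − 15 + 10 = 1, which agrees with 1 − 0 + 0 = 1.
(K is a triangulation of the real projective plane RP^2.)

H_0 ≅ Z,  H_1 ≅ Z/2,  H_2 = 0.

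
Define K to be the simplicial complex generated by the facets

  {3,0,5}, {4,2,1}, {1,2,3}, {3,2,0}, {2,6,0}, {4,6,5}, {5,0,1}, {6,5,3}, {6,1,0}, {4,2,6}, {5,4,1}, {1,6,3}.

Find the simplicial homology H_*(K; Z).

We work with the vertex ordering 0 < 1 < 2 < 3 < 4 < 5 < 6. The simplices of K, each written with vertices in increasing order, are:

  0-simplices (7): [0], [1], [2], [3], [4], [5], [6]
  1-simplices (18): [0,1], [0,2], [0,3], [0,5], [0,6], [1,2], [1,3], [1,4], [1,5], [1,6], [2,3], [2,4], [2,6], [3,5], [3,6], [4,5], [4,6], [5,6]
  2-simplices (12): [0,1,5], [0,1,6], [0,2,3], [0,2,6], [0,3,5], [1,2,3], [1,2,4], [1,3,6], [1,4,5], [2,4,6], [3,5,6], [4,5,6]

so the chain groups are C_0 ≅ Z^7, C_1 ≅ Z^18, C_2 ≅ Z^12.

∂_1: C_1 → C_0 maps an edge to its endpoints' difference, ∂[p,q] = q − p.
The 7×18 boundary matrix has rank 6 and Smith normal form diag(1,1,1,1,1,1).

∂_2: C_2 → C_1 acts by ∂[p,q,r] = [q,r] − [p,r] + [p,q]. For instance
  ∂[1,4,5] = [4,5] − [1,5] + [1,4],
  ∂[0,1,6] = [1,6] − [0,6] + [0,1].
The 18×12 boundary matrix has rank 12 and Smith normal form diag(1,1,1,1,1,1,1,1,1,1,1,2).

Now H_k = ker ∂_k / im ∂_{k+1}, so:

  H_0: rank C_0 − rank ∂_1 = 7 − 6 = 1, and the invariant factors of ∂_1 are all 1, so H_0 ≅ Z.
  H_1: rank ker ∂_1 − rank ∂_2 = (18 − 6) − 12 = 0, and ∂_2 has invariant factor 2 > 1, so H_1 ≅ Z_2.
  H_2: rank ker ∂_2 − rank ∂_3 = (12 − 12) − 0 = 0, and there is no ∂_3, so H_2 ≅ 0.

(K is a triangulation of the real projective plane RP^2.)

H_0 = Z,  H_1 = Z_2,  H_2 = 0.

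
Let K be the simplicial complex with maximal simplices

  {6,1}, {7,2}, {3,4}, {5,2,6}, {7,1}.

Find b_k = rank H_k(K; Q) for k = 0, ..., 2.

b_0 = 2, b_1 = 1, b_2 = 0.

Order the vertices as 1 < 2 < 3 < 4 < 5 < 6 < 7. Listing each simplex with vertices in this order, K has dimension 2 with simplices:

  0-simplices (7): [1], [2], [3], [4], [5], [6], [7]
  1-simplices (7): [1,6], [1,7], [2,5], [2,6], [2,7], [3,4], [5,6]
  2-simplices (1): [2,5,6]

Hence C_0 ≅ Z^7, C_1 ≅ Z^7, C_2 ≅ Z^1.

Boundary ∂_1: C_1 → C_0 sends each edge [p,q] (with p < q) to q − p.
This gives a 7×7 integer matrix of rank 5; reducing to Smith normal form yields diagonal entries (1,1,1,1,1).

∂_2: C_2 → C_1 sends each 2-simplex [p,q,r] to [q,r] − [p,r] + [p,q]. For instance
  ∂[2,5,6] = [5,6] − [2,6] + [2,5].
The resulting 7×1 matrix has rank 1, and its Smith normal form has invariant factors (1).

Now H_k = ker ∂_k / im ∂_{k+1}, so:

  H_0: rank C_0 − rank ∂_1 = 7 − 5 = 2, and the invariant factors of ∂_1 are all 1, so H_0 ≅ Z^2.
  H_1: rank ker ∂_1 − rank ∂_2 = (7 − 5) − 1 = 1, and the invariant factors of ∂_2 are all 1, so H_1 ≅ Z.
  H_2: rank ker ∂_2 − rank ∂_3 = (1 − 1) − 0 = 0, and there is no ∂_3, so H_2 ≅ 0.

As a check, the Euler characteristic is 7 − 7 + 1 = 1, which agrees with 2 − 1 + 0 = 1.

Hence the Betti numbers are b_0 = 2, b_1 = 1, b_2 = 0.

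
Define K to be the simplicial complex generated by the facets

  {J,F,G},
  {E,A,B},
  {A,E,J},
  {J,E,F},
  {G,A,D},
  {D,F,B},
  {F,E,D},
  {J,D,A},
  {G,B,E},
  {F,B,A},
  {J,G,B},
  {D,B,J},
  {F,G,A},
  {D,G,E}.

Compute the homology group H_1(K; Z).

H_1 = Z^2.

Fix the vertex order A < B < D < E < F < G < J and write every simplex with vertices in increasing order. Then dim K = 2 and the simplices of K are:

  0-simplices (7): A, B, D, E, F, G, J
  1-simplices (21): AB, AD, AE, AF, AG, AJ, BD, BE, BF, BG, BJ, DE, DF, DG, DJ, EF, EG, EJ, FG, FJ, GJ
  2-simplices (14): ABE, ABF, ADG, ADJ, AEJ, AFG, BDF, BDJ, BEG, BGJ, DEF, DEG, EFJ, FGJ

Hence C_0 ≅ Z^7, C_1 ≅ Z^21, C_2 ≅ Z^14.

The boundary map ∂_1: C_1 → C_0 is given by ∂[p,q] = [q] − [p]. For instance
  ∂BJ = J − B.
The 7×21 boundary matrix has rank 6 and Smith normal form diag(1,1,1,1,1,1).

The boundary map ∂_2: C_2 → C_1 sends each 2-simplex [p,q,r] to [q,r] − [p,r] + [p,q]. For instance
  ∂FGJ = GJ − FJ + FG,
  ∂AEJ = EJ − AJ + AE.
The resulting 21×14 matrix has rank 13, and its Smith normal form has invariant factors (1,1,1,1,1,1,1,1,1,1,1,1,1).

Computing H_k = (kernel of ∂_k) / (image of ∂_{k+1}):

  H_1: rank ker ∂_1 − rank ∂_2 = (21 − 6) − 13 = 2, and the invariant factors of ∂_2 are all 1, so H_1 ≅ Z^2.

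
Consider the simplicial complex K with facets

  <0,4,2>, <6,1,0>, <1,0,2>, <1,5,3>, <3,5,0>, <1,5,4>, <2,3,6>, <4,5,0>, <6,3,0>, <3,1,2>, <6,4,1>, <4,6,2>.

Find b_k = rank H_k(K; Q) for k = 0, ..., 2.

b_0 = 1, b_1 = 0, b_2 = 0.

Order the vertices as 0 < 1 < 2 < 3 < 4 < 5 < 6. Listing each simplex with vertices in this order, K has dimension 2 with simplices:

  0-simplices (7): [0], [1], [2], [3], [4], [5], [6]
  1-simplices (18): [0,1], [0,2], [0,3], [0,4], [0,5], [0,6], [1,2], [1,3], [1,4], [1,5], [1,6], [2,3], [2,4], [2,6], [3,5], [3,6], [4,5], [4,6]
  2-simplices (12): [0,1,2], [0,1,6], [0,2,4], [0,3,5], [0,3,6], [0,4,5], [1,2,3], [1,3,5], [1,4,5], [1,4,6], [2,3,6], [2,4,6]

giving chain groups C_0 ≅ Z^7, C_1 ≅ Z^18, C_2 ≅ Z^12.

The boundary map ∂_1: C_1 → C_0 is given by ∂[p,q] = [q] − [p]. For instance
  ∂[0,1] = [1] − [0].
The resulting 7×18 matrix has rank 6, and its Smith normal form has invariant factors (1,1,1,1,1,1).

The boundary map ∂_2: C_2 → C_1 sends each 2-simplex [p,q,r] to [q,r] − [p,r] + [p,q]. For instance
  ∂[0,1,6] = [1,6] − [0,6] + [0,1],
  ∂[1,3,5] = [3,5] − [1,5] + [1,3].
This gives a 18×12 integer matrix of rank 12; reducing to Smith normal form yields diagonal entries (1,1,1,1,1,1,1,1,1,1,1,2).

Computing H_k = (kernel of ∂_k) / (image of ∂_{k+1}):

  H_0: rank C_0 − rank ∂_1 = 7 − 6 = 1, and the invariant factors of ∂_1 are all 1, so H_0 = Z.
  H_1: rank ker ∂_1 − rank ∂_2 = (18 − 6) − 12 = 0, and ∂_2 has invariant factor 2 > 1, so H_1 = Z/2.
  H_2: rank ker ∂_2 − rank ∂_3 = (12 − 12) − 0 = 0, and there is no ∂_3, so H_2 = 0.

Hence the Betti numbers are b_0 = 1, b_1 = 0, b_2 = 0.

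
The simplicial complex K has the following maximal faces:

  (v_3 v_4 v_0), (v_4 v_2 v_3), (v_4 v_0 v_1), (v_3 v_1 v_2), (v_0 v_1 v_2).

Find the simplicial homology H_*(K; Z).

H_0 ≅ Z,  H_1 ≅ Z,  H_2 = 0.

K has 5 vertices, 10 edges, 5 triangles.
rank ∂_0 = 0, rank ∂_1 = 4 ⇒ b_0 = 5 − 0 − 4 = 1; all invariant factors of ∂_1 are 1 so no torsion. So H_0 ≅ Z.
rank ∂_1 = 4, rank ∂_2 = 5 ⇒ b_1 = 10 − 4 − 5 = 1; all invariant factors of ∂_2 are 1 so no torsion. So H_1 ≅ Z.
rank ∂_2 = 5, rank ∂_3 = 0 ⇒ b_2 = 5 − 5 − 0 = 0. So H_2 ≅ 0.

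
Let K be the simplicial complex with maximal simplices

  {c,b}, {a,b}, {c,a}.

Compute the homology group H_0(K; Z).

H_0 ≅ Z.

K has 3 vertices, 3 edges.
rank ∂_0 = 0, rank ∂_1 = 2 ⇒ b_0 = 3 − 0 − 2 = 1; all invariant factors of ∂_1 are 1 so no torsion. So H_0 = Z.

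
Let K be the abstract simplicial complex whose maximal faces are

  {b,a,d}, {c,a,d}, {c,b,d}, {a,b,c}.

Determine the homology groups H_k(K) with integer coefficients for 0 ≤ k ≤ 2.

H_0 = Z,  H_1 = 0,  H_2 = Z.

Fix the vertex order a < b < c < d and write every simplex with vertices in increasing order. Then dim K = 2 and the simplices of K are:

  0-simplices (4): a, b, c, d
  1-simplices (6): ab, ac, ad, bc, bd, cd
  2-simplices (4): abc, abd, acd, bcd

Hence C_0 ≅ Z^4, C_1 ≅ Z^6, C_2 ≅ Z^4.

∂_1: C_1 → C_0 is given by ∂[p,q] = [q] − [p]. For instance
  ∂cd = d − c.
This gives a 4×6 integer matrix of rank 3; reducing to Smith normal form yields diagonal entries (1,1,1).

Boundary ∂_2: C_2 → C_1 maps a triangle to the signed sum of its edges. For instance
  ∂abd = bd − ad + ab,
  ∂abc = bc − ac + ab.
This gives a 6×4 integer matrix of rank 3; reducing to Smith normal form yields diagonal entries (1,1,1).

From H_k ≅ ker(∂_k) / im(∂_{k+1}) we obtain:

  H_0: rank C_0 − rank ∂_1 = 4 − 3 = 1, and the invariant factors of ∂_1 are all 1, so H_0 = Z.
  H_1: rank ker ∂_1 − rank ∂_2 = (6 − 3) − 3 = 0, and the invariant factors of ∂_2 are all 1, so H_1 = 0.
  H_2: rank ker ∂_2 − rank ∂_3 = (4 − 3) − 0 = 1, and there is no ∂_3, so H_2 = Z.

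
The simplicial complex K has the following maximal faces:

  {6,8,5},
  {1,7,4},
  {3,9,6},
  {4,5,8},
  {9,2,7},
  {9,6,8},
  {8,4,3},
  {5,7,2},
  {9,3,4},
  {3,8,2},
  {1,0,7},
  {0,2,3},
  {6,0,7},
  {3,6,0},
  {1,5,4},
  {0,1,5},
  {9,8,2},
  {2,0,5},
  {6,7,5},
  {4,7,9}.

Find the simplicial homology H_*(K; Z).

Take the total order 0 < 1 < 2 < 3 < 4 < 5 < 6 < 7 < 8 < 9 on the vertex set. Then K (dimension 2) consists of the simplices:

  0-simplices (10): [0], [1], [2], [3], [4], [5], [6], [7], [8], [9]
  1-simplices (30): (30 of them)
  2-simplices (20): (20 of them)

so the chain groups are C_0 ≅ Z^10, C_1 ≅ Z^30, C_2 ≅ Z^20.

The boundary map ∂_1: C_1 → C_0 maps an edge to its endpoints' difference, ∂[p,q] = q − p. For instance
  ∂[0,7] = [7] − [0].
This gives a 10×30 integer matrix of rank 9; reducing to Smith normal form yields diagonal entries (1,1,1,1,1,1,1,1,1).

∂_2: C_2 → C_1 sends each 2-simplex [p,q,r] to [q,r] − [p,r] + [p,q]. For instance
  ∂[6,8,9] = [8,9] − [6,9] + [6,8],
  ∂[5,6,7] = [6,7] − [5,7] + [5,6].
The 30×20 boundary matrix has rank 20 and Smith normal form diag(1,1,1,1,1,1,1,1,1,1,1,1,1,1,1,1,1,1,1,2).

Computing H_k = (kernel of ∂_k) / (image of ∂_{k+1}):

  H_0: rank C_0 − rank ∂_1 = 10 − 9 = 1, and the invariant factors of ∂_1 are all 1, so H_0 = Z.
  H_1: rank ker ∂_1 − rank ∂_2 = (30 − 9) − 20 = 1, and ∂_2 has invariant factor 2 > 1, so H_1 = Z × Z/2.
  H_2: rank ker ∂_2 − rank ∂_3 = (20 − 20) − 0 = 0, and there is no ∂_3, so H_2 = 0.

(K is a triangulation of the Klein bottle.)

H_0 = Z,  H_1 = Z × Z/2,  H_2 = 0.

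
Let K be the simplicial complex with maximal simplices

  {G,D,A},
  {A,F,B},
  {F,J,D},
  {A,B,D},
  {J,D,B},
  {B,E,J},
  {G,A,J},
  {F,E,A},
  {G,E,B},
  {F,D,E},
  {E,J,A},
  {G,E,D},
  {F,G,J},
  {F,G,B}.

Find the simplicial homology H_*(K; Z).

We work with the vertex ordering A < B < D < E < F < G < J. The simplices of K, each written with vertices in increasing order, are:

  0-simplices (7): A, B, D, E, F, G, J
  1-simplices (21): AB, AD, AE, AF, AG, AJ, BD, BE, BF, BG, BJ, DE, DF, DG, DJ, EF, EG, EJ, FG, FJ, GJ
  2-simplices (14): ABD, ABF, ADG, AEF, AEJ, AGJ, BDJ, BEG, BEJ, BFG, DEF, DEG, DFJ, FGJ

Hence C_0 ≅ Z^7, C_1 ≅ Z^21, C_2 ≅ Z^14.

∂_1: C_1 → C_0 sends each edge [p,q] (with p < q) to q − p. For instance
  ∂DE = E − D.
This gives a 7×21 integer matrix of rank 6; reducing to Smith normal form yields diagonal entries (1,1,1,1,1,1).

Boundary ∂_2: C_2 → C_1 acts by ∂[p,q,r] = [q,r] − [p,r] + [p,q]. For instance
  ∂ABF = BF − AF + AB,
  ∂BFG = FG − BG + BF.
The resulting 21×14 matrix has rank 13, and its Smith normal form has invariant factors (1,1,1,1,1,1,1,1,1,1,1,1,1).

Now H_k = ker ∂_k / im ∂_{k+1}, so:

  H_0: rank C_0 − rank ∂_1 = 7 − 6 = 1, and the invariant factors of ∂_1 are all 1, so H_0 ≅ Z.
  H_1: rank ker ∂_1 − rank ∂_2 = (21 − 6) − 13 = 2, and the invariant factors of ∂_2 are all 1, so H_1 ≅ Z^2.
  H_2: rank ker ∂_2 − rank ∂_3 = (14 − 13) − 0 = 1, and there is no ∂_3, so H_2 ≅ Z.

H_0 ≅ Z,  H_1 ≅ Z^2,  H_2 ≅ Z.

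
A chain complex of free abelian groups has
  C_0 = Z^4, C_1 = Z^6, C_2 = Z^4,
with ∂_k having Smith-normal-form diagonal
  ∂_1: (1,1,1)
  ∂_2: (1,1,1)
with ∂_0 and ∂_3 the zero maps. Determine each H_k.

H_0 = Z,  H_1 = 0,  H_2 = Z.

H_0: b_0 = 4 − 0 − 3 = 1; torsion from ∂_1 factors > 1: none. So H_0 = Z.
H_1: b_1 = 6 − 3 − 3 = 0; torsion from ∂_2 factors > 1: none. So H_1 = 0.
H_2: b_2 = 4 − 3 − 0 = 1; torsion from ∂_3 factors > 1: none. So H_2 = Z.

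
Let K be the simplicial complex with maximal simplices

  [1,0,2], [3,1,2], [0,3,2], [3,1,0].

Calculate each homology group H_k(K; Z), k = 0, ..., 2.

H_0 ≅ Z,  H_1 = 0,  H_2 ≅ Z.

K has 4 vertices, 6 edges, 4 triangles.
rank ∂_0 = 0, rank ∂_1 = 3 ⇒ b_0 = 4 − 0 − 3 = 1; all invariant factors of ∂_1 are 1 so no torsion. So H_0 ≅ Z.
rank ∂_1 = 3, rank ∂_2 = 3 ⇒ b_1 = 6 − 3 − 3 = 0; all invariant factors of ∂_2 are 1 so no torsion. So H_1 ≅ 0.
rank ∂_2 = 3, rank ∂_3 = 0 ⇒ b_2 = 4 − 3 − 0 = 1. So H_2 ≅ Z.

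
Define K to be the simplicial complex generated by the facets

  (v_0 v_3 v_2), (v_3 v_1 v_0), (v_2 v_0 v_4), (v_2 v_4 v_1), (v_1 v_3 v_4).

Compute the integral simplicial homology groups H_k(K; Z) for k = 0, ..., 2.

Order the vertices as v_0 < v_1 < v_2 < v_3 < v_4. Listing each simplex with vertices in this order, K has dimension 2 with simplices:

  0-simplices (5): [v_0], [v_1], [v_2], [v_3], [v_4]
  1-simplices (10): [v_0,v_1], [v_0,v_2], [v_0,v_3], [v_0,v_4], [v_1,v_2], [v_1,v_3], [v_1,v_4], [v_2,v_3], [v_2,v_4], [v_3,v_4]
  2-simplices (5): [v_0,v_1,v_3], [v_0,v_2,v_3], [v_0,v_2,v_4], [v_1,v_2,v_4], [v_1,v_3,v_4]

so the chain groups are C_0 ≅ Z^5, C_1 ≅ Z^10, C_2 ≅ Z^5.

The boundary map ∂_1: C_1 → C_0 sends each edge [p,q] (with p < q) to q − p. For instance
  ∂[v_0,v_2] = [v_2] − [v_0].
This gives a 5×10 integer matrix of rank 4; reducing to Smith normal form yields diagonal entries (1,1,1,1).

The boundary map ∂_2: C_2 → C_1 maps a triangle to the signed sum of its edges. For instance
  ∂[v_1,v_2,v_4] = [v_2,v_4] − [v_1,v_4] + [v_1,v_2],
  ∂[v_0,v_2,v_3] = [v_2,v_3] − [v_0,v_3] + [v_0,v_2].
As a 10×5 matrix over Z this has rank 5, with invariant factors (1,1,1,1,1).

From H_k ≅ ker(∂_k) / im(∂_{k+1}) we obtain:

  H_0: rank C_0 − rank ∂_1 = 5 − 4 = 1, and the invariant factors of ∂_1 are all 1, so H_0 = Z.
  H_1: rank ker ∂_1 − rank ∂_2 = (10 − 4) − 5 = 1, and the invariant factors of ∂_2 are all 1, so H_1 = Z.
  H_2: rank ker ∂_2 − rank ∂_3 = (5 − 5) − 0 = 0, and there is no ∂_3, so H_2 = 0.

As a check, the Euler characteristic is 5 − 10 + 5 = 0, which agrees with 1 − 1 + 0 = 0.

H_0 = Z,  H_1 = Z,  H_2 = 0.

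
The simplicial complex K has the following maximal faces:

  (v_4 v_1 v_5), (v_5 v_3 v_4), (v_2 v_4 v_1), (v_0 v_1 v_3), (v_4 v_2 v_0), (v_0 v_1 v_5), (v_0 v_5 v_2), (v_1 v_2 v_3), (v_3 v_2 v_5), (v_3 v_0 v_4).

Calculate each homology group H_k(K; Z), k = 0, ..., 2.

H_0 = Z,  H_1 = Z/2,  H_2 = 0.

We work with the vertex ordering v_0 < v_1 < v_2 < v_3 < v_4 < v_5. The simplices of K, each written with vertices in increasing order, are:

  0-simplices (6): [v_0], [v_1], [v_2], [v_3], [v_4], [v_5]
  1-simplices (15): (15 of them)
  2-simplices (10): [v_0,v_1,v_3], [v_0,v_1,v_5], [v_0,v_2,v_4], [v_0,v_2,v_5], [v_0,v_3,v_4], [v_1,v_2,v_3], [v_1,v_2,v_4], [v_1,v_4,v_5], [v_2,v_3,v_5], [v_3,v_4,v_5]

giving chain groups C_0 ≅ Z^6, C_1 ≅ Z^15, C_2 ≅ Z^10.

The boundary map ∂_1: C_1 → C_0 maps an edge to its endpoints' difference, ∂[p,q] = q − p. For instance
  ∂[v_3,v_5] = [v_5] − [v_3].
As a 6×15 matrix over Z this has rank 5, with invariant factors (1,1,1,1,1).

∂_2: C_2 → C_1 acts by ∂[p,q,r] = [q,r] − [p,r] + [p,q]. For instance
  ∂[v_1,v_2,v_3] = [v_2,v_3] − [v_1,v_3] + [v_1,v_2],
  ∂[v_1,v_2,v_4] = [v_2,v_4] − [v_1,v_4] + [v_1,v_2].
As a 15×10 matrix over Z this has rank 10, with invariant factors (1,1,1,1,1,1,1,1,1,2).

Reading off H_k = ker ∂_k / im ∂_{k+1}:

  H_0: rank C_0 − rank ∂_1 = 6 − 5 = 1, and the invariant factors of ∂_1 are all 1, so H_0 ≅ Z.
  H_1: rank ker ∂_1 − rank ∂_2 = (15 − 5) − 10 = 0, and ∂_2 has invariant factor 2 > 1, so H_1 ≅ Z/2.
  H_2: rank ker ∂_2 − rank ∂_3 = (10 − 10) − 0 = 0, and there is no ∂_3, so H_2 ≅ 0.

(K is a triangulation of the real projective plane RP^2.)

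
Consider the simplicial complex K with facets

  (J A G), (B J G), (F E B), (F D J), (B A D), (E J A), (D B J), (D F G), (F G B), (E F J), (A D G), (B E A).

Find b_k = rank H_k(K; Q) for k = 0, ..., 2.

Take the total order A < B < D < E < F < G < J on the vertex set. Then K (dimension 2) consists of the simplices:

  0-simplices (7): A, B, D, E, F, G, J
  1-simplices (18): AB, AD, AE, AG, AJ, BD, BE, BF, BG, BJ, DF, DG, DJ, EF, EJ, FG, FJ, GJ
  2-simplices (12): ABD, ABE, ADG, AEJ, AGJ, BDJ, BEF, BFG, BGJ, DFG, DFJ, EFJ

Hence C_0 ≅ Z^7, C_1 ≅ Z^18, C_2 ≅ Z^12.

∂_1: C_1 → C_0 maps an edge to its endpoints' difference, ∂[p,q] = q − p.
The resulting 7×18 matrix has rank 6, and its Smith normal form has invariant factors (1,1,1,1,1,1).

Boundary ∂_2: C_2 → C_1 acts by ∂[p,q,r] = [q,r] − [p,r] + [p,q]. For instance
  ∂BDJ = DJ − BJ + BD,
  ∂AEJ = EJ − AJ + AE.
The 18×12 boundary matrix has rank 12 and Smith normal form diag(1,1,1,1,1,1,1,1,1,1,1,2).

Computing H_k = (kernel of ∂_k) / (image of ∂_{k+1}):

  H_0: rank C_0 − rank ∂_1 = 7 − 6 = 1, and the invariant factors of ∂_1 are all 1, so H_0 = Z.
  H_1: rank ker ∂_1 − rank ∂_2 = (18 − 6) − 12 = 0, and ∂_2 has invariant factor 2 > 1, so H_1 = Z/2.
  H_2: rank ker ∂_2 − rank ∂_3 = (12 − 12) − 0 = 0, and there is no ∂_3, so H_2 = 0.

As a check, the Euler characteristic is 7 − 18 + 12 = 1, which agrees with 1 − 0 + 0 = 1.

Hence the Betti numbers are b_0 = 1, b_1 = 0, b_2 = 0.

b_0 = 1, b_1 = 0, b_2 = 0.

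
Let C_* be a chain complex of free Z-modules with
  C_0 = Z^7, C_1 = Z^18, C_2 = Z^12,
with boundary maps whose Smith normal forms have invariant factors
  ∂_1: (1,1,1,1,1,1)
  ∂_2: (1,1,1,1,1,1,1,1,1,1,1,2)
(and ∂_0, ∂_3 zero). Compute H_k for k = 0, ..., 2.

H_0: b_0 = 7 − 0 − 6 = 1; torsion from ∂_1 factors > 1: none. So H_0 = Z.
H_1: b_1 = 18 − 6 − 12 = 0; torsion from ∂_2 factors > 1: [2]. So H_1 = Z/2.
H_2: b_2 = 12 − 12 − 0 = 0; torsion from ∂_3 factors > 1: none. So H_2 = 0.

H_0 = Z,  H_1 = Z/2,  H_2 = 0.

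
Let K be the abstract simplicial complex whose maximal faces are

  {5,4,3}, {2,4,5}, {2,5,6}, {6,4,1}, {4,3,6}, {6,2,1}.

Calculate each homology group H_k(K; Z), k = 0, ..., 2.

K has 6 vertices, 12 edges, 6 triangles.
rank ∂_0 = 0, rank ∂_1 = 5 ⇒ b_0 = 6 − 0 − 5 = 1; all invariant factors of ∂_1 are 1 so no torsion. So H_0 = Z.
rank ∂_1 = 5, rank ∂_2 = 6 ⇒ b_1 = 12 − 5 − 6 = 1; all invariant factors of ∂_2 are 1 so no torsion. So H_1 = Z.
rank ∂_2 = 6, rank ∂_3 = 0 ⇒ b_2 = 6 − 6 − 0 = 0. So H_2 = 0.

H_0 = Z,  H_1 = Z,  H_2 = 0.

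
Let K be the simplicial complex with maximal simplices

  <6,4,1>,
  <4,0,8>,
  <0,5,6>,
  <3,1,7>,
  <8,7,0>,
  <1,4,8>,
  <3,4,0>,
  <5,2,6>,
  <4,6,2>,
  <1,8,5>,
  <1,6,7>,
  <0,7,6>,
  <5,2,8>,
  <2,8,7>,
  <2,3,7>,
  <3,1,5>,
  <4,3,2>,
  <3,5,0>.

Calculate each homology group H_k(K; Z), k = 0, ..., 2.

H_0 ≅ Z,  H_1 ≅ Z^2,  H_2 ≅ Z.

Order the vertices as 0 < 1 < 2 < 3 < 4 < 5 < 6 < 7 < 8. Listing each simplex with vertices in this order, K has dimension 2 with simplices:

  0-simplices (9): [0], [1], [2], [3], [4], [5], [6], [7], [8]
  1-simplices (27): (27 of them)
  2-simplices (18): [0,3,4], [0,3,5], [0,4,8], [0,5,6], [0,6,7], [0,7,8], [1,3,5], [1,3,7], [1,4,6], [1,4,8], [1,5,8], [1,6,7], [2,3,4], [2,3,7], [2,4,6], [2,5,6], [2,5,8], [2,7,8]

so the chain groups are C_0 ≅ Z^9, C_1 ≅ Z^27, C_2 ≅ Z^18.

The boundary map ∂_1: C_1 → C_0 is given by ∂[p,q] = [q] − [p].
The 9×27 boundary matrix has rank 8 and Smith normal form diag(1,1,1,1,1,1,1,1).

∂_2: C_2 → C_1 sends each 2-simplex [p,q,r] to [q,r] − [p,r] + [p,q]. For instance
  ∂[1,3,7] = [3,7] − [1,7] + [1,3],
  ∂[0,5,6] = [5,6] − [0,6] + [0,5].
The resulting 27×18 matrix has rank 17, and its Smith normal form has invariant factors (1,1,1,1,1,1,1,1,1,1,1,1,1,1,1,1,1).

Now H_k = ker ∂_k / im ∂_{k+1}, so:

  H_0: rank C_0 − rank ∂_1 = 9 − 8 = 1, and the invariant factors of ∂_1 are all 1, so H_0 = Z.
  H_1: rank ker ∂_1 − rank ∂_2 = (27 − 8) − 17 = 2, and the invariant factors of ∂_2 are all 1, so H_1 = Z^2.
  H_2: rank ker ∂_2 − rank ∂_3 = (18 − 17) − 0 = 1, and there is no ∂_3, so H_2 = Z.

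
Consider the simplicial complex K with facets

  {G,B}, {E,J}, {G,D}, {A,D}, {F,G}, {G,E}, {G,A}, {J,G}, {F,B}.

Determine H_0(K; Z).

H_0 = Z.

Fix the vertex order A < B < D < E < F < G < J and write every simplex with vertices in increasing order. Then dim K = 1 and the simplices of K are:

  0-simplices (7): A, B, D, E, F, G, J
  1-simplices (9): AD, AG, BF, BG, DG, EG, EJ, FG, GJ

Hence C_0 ≅ Z^7, C_1 ≅ Z^9.

Boundary ∂_1: C_1 → C_0 sends each edge [p,q] (with p < q) to q − p.
This gives a 7×9 integer matrix of rank 6; reducing to Smith normal form yields diagonal entries (1,1,1,1,1,1).

Reading off H_k = ker ∂_k / im ∂_{k+1}:

  H_0: rank C_0 − rank ∂_1 = 7 − 6 = 1, and the invariant factors of ∂_1 are all 1, so H_0 = Z.

(K is a triangulation of a wedge of 3 circles.)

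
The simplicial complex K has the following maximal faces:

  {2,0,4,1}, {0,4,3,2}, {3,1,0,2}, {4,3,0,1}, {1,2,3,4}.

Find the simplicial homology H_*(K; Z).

We work with the vertex ordering 0 < 1 < 2 < 3 < 4. The simplices of K, each written with vertices in increasing order, are:

  0-simplices (5): [0], [1], [2], [3], [4]
  1-simplices (10): [0,1], [0,2], [0,3], [0,4], [1,2], [1,3], [1,4], [2,3], [2,4], [3,4]
  2-simplices (10): [0,1,2], [0,1,3], [0,1,4], [0,2,3], [0,2,4], [0,3,4], [1,2,3], [1,2,4], [1,3,4], [2,3,4]
  3-simplices (5): [0,1,2,3], [0,1,2,4], [0,1,3,4], [0,2,3,4], [1,2,3,4]

giving chain groups C_0 ≅ Z^5, C_1 ≅ Z^10, C_2 ≅ Z^10, C_3 ≅ Z^5.

Boundary ∂_1: C_1 → C_0 sends each edge [p,q] (with p < q) to q − p. For instance
  ∂[3,4] = [4] − [3].
The resulting 5×10 matrix has rank 4, and its Smith normal form has invariant factors (1,1,1,1).

∂_2: C_2 → C_1 sends each 2-simplex [p,q,r] to [q,r] − [p,r] + [p,q]. For instance
  ∂[0,1,4] = [1,4] − [0,4] + [0,1],
  ∂[2,3,4] = [3,4] − [2,4] + [2,3].
The 10×10 boundary matrix has rank 6 and Smith normal form diag(1,1,1,1,1,1).

Boundary ∂_3: C_3 → C_2 sends each 3-simplex σ to the alternating sum Σ_i (−1)^i (σ with its i-th vertex removed). For instance
  ∂[0,1,2,4] = [1,2,4] − [0,2,4] + [0,1,4] − [0,1,2],
  ∂[0,2,3,4] = [2,3,4] − [0,3,4] + [0,2,4] − [0,2,3].
As a 10×5 matrix over Z this has rank 4, with invariant factors (1,1,1,1).

Computing H_k = (kernel of ∂_k) / (image of ∂_{k+1}):

  H_0: rank C_0 − rank ∂_1 = 5 − 4 = 1, and the invariant factors of ∂_1 are all 1, so H_0 ≅ Z.
  H_1: rank ker ∂_1 − rank ∂_2 = (10 − 4) − 6 = 0, and the invariant factors of ∂_2 are all 1, so H_1 ≅ 0.
  H_2: rank ker ∂_2 − rank ∂_3 = (10 − 6) − 4 = 0, and the invariant factors of ∂_3 are all 1, so H_2 ≅ 0.
  H_3: rank ker ∂_3 − rank ∂_4 = (5 − 4) − 0 = 1, and there is no ∂_4, so H_3 ≅ Z.

H_0 = Z,  H_1 = 0,  H_2 = 0,  H_3 = Z.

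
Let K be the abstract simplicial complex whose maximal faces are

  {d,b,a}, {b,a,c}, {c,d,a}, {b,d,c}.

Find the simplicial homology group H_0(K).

H_0 ≅ Z.

Fix the vertex order a < b < c < d and write every simplex with vertices in increasing order. Then dim K = 2 and the simplices of K are:

  0-simplices (4): a, b, c, d
  1-simplices (6): ab, ac, ad, bc, bd, cd
  2-simplices (4): abc, abd, acd, bcd

so the chain groups are C_0 ≅ Z^4, C_1 ≅ Z^6, C_2 ≅ Z^4.

∂_1: C_1 → C_0 is given by ∂[p,q] = [q] − [p]. For instance
  ∂ac = c − a.
The resulting 4×6 matrix has rank 3, and its Smith normal form has invariant factors (1,1,1).

∂_2: C_2 → C_1 sends each 2-simplex [p,q,r] to [q,r] − [p,r] + [p,q]. For instance
  ∂bcd = cd − bd + bc,
  ∂abc = bc − ac + ab.
This gives a 6×4 integer matrix of rank 3; reducing to Smith normal form yields diagonal entries (1,1,1).

From H_k ≅ ker(∂_k) / im(∂_{k+1}) we obtain:

  H_0: rank C_0 − rank ∂_1 = 4 − 3 = 1, and the invariant factors of ∂_1 are all 1, so H_0 ≅ Z.

(K is a triangulation of the 2-sphere S^2.)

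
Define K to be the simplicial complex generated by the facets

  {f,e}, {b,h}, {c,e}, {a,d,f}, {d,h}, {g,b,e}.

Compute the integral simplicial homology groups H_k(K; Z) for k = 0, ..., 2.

H_0 ≅ Z,  H_1 ≅ Z,  H_2 = 0.

We work with the vertex ordering a < b < c < d < e < f < g < h. The simplices of K, each written with vertices in increasing order, are:

  0-simplices (8): a, b, c, d, e, f, g, h
  1-simplices (10): ad, af, be, bg, bh, ce, df, dh, ef, eg
  2-simplices (2): adf, beg

giving chain groups C_0 ≅ Z^8, C_1 ≅ Z^10, C_2 ≅ Z^2.

The boundary map ∂_1: C_1 → C_0 maps an edge to its endpoints' difference, ∂[p,q] = q − p. For instance
  ∂af = f − a.
The 8×10 boundary matrix has rank 7 and Smith normal form diag(1,1,1,1,1,1,1).

Boundary ∂_2: C_2 → C_1 acts by ∂[p,q,r] = [q,r] − [p,r] + [p,q]. For instance
  ∂adf = df − af + ad,
  ∂beg = eg − bg + be.
The resulting 10×2 matrix has rank 2, and its Smith normal form has invariant factors (1,1).

Reading off H_k = ker ∂_k / im ∂_{k+1}:

  H_0: rank C_0 − rank ∂_1 = 8 − 7 = 1, and the invariant factors of ∂_1 are all 1, so H_0 = Z.
  H_1: rank ker ∂_1 − rank ∂_2 = (10 − 7) − 2 = 1, and the invariant factors of ∂_2 are all 1, so H_1 = Z.
  H_2: rank ker ∂_2 − rank ∂_3 = (2 − 2) − 0 = 0, and there is no ∂_3, so H_2 = 0.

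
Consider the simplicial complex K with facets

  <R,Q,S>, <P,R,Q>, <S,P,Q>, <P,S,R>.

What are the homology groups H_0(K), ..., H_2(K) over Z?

We work with the vertex ordering P < Q < R < S. The simplices of K, each written with vertices in increasing order, are:

  0-simplices (4): P, Q, R, S
  1-simplices (6): PQ, PR, PS, QR, QS, RS
  2-simplices (4): PQR, PQS, PRS, QRS

giving chain groups C_0 ≅ Z^4, C_1 ≅ Z^6, C_2 ≅ Z^4.

Boundary ∂_1: C_1 → C_0 maps an edge to its endpoints' difference, ∂[p,q] = q − p.
The resulting 4×6 matrix has rank 3, and its Smith normal form has invariant factors (1,1,1).

∂_2: C_2 → C_1 maps a triangle to the signed sum of its edges. For instance
  ∂PQR = QR − PR + PQ,
  ∂QRS = RS − QS + QR.
The 6×4 boundary matrix has rank 3 and Smith normal form diag(1,1,1).

Computing H_k = (kernel of ∂_k) / (image of ∂_{k+1}):

  H_0: rank C_0 − rank ∂_1 = 4 − 3 = 1, and the invariant factors of ∂_1 are all 1, so H_0 ≅ Z.
  H_1: rank ker ∂_1 − rank ∂_2 = (6 − 3) − 3 = 0, and the invariant factors of ∂_2 are all 1, so H_1 ≅ 0.
  H_2: rank ker ∂_2 − rank ∂_3 = (4 − 3) − 0 = 1, and there is no ∂_3, so H_2 ≅ Z.

As a check, the Euler characteristic is 4 − 6 + 4 = 2, which agrees with 1 − 0 + 1 = 2.

H_0 ≅ Z,  H_1 = 0,  H_2 ≅ Z.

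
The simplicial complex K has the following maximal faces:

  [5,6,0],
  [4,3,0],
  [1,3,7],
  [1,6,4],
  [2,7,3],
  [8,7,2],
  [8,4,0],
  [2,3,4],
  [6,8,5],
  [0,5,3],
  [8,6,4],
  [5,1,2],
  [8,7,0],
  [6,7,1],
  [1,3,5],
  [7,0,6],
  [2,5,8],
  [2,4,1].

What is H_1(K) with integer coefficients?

H_1 = Z ⊕ Z/2.

K has 9 vertices, 27 edges, 18 triangles.
rank ∂_1 = 8, rank ∂_2 = 18 ⇒ b_1 = 27 − 8 − 18 = 1; ∂_2 has invariant factor(s) [2] giving torsion. So H_1 = Z ⊕ Z/2.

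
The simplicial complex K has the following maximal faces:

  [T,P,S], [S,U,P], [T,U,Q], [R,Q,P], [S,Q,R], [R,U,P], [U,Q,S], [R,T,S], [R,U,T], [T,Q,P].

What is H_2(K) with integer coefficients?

H_2 = 0.

We work with the vertex ordering P < Q < R < S < T < U. The simplices of K, each written with vertices in increasing order, are:

  0-simplices (6): P, Q, R, S, T, U
  1-simplices (15): PQ, PR, PS, PT, PU, QR, QS, QT, QU, RS, RT, RU, ST, SU, TU
  2-simplices (10): PQR, PQT, PRU, PST, PSU, QRS, QSU, QTU, RST, RTU

giving chain groups C_0 ≅ Z^6, C_1 ≅ Z^15, C_2 ≅ Z^10.

The boundary map ∂_1: C_1 → C_0 sends each edge [p,q] (with p < q) to q − p. For instance
  ∂PQ = Q − P.
As a 6×15 matrix over Z this has rank 5, with invariant factors (1,1,1,1,1).

Boundary ∂_2: C_2 → C_1 maps a triangle to the signed sum of its edges. For instance
  ∂PST = ST − PT + PS,
  ∂QTU = TU − QU + QT.
The 15×10 boundary matrix has rank 10 and Smith normal form diag(1,1,1,1,1,1,1,1,1,2).

Now H_k = ker ∂_k / im ∂_{k+1}, so:

  H_2: rank ker ∂_2 − rank ∂_3 = (10 − 10) − 0 = 0, and there is no ∂_3, so H_2 = 0.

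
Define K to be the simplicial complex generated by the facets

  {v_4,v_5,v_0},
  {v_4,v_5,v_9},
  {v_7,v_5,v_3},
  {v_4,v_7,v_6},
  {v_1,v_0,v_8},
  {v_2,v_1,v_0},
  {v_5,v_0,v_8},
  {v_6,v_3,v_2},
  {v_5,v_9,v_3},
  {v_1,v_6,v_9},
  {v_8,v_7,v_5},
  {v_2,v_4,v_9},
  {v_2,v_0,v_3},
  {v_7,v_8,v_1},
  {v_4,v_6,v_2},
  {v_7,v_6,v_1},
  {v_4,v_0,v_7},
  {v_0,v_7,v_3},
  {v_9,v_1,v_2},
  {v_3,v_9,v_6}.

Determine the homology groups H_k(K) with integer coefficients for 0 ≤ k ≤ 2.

Fix the vertex order v_0 < v_1 < v_2 < v_3 < v_4 < v_5 < v_6 < v_7 < v_8 < v_9 and write every simplex with vertices in increasing order. Then dim K = 2 and the simplices of K are:

  0-simplices (10): [v_0], [v_1], [v_2], [v_3], [v_4], [v_5], [v_6], [v_7], [v_8], [v_9]
  1-simplices (30): (30 of them)
  2-simplices (20): (20 of them)

so the chain groups are C_0 ≅ Z^10, C_1 ≅ Z^30, C_2 ≅ Z^20.

The boundary map ∂_1: C_1 → C_0 maps an edge to its endpoints' difference, ∂[p,q] = q − p. For instance
  ∂[v_0,v_3] = [v_3] − [v_0].
The 10×30 boundary matrix has rank 9 and Smith normal form diag(1,1,1,1,1,1,1,1,1).

∂_2: C_2 → C_1 acts by ∂[p,q,r] = [q,r] − [p,r] + [p,q]. For instance
  ∂[v_0,v_3,v_7] = [v_3,v_7] − [v_0,v_7] + [v_0,v_3],
  ∂[v_1,v_6,v_7] = [v_6,v_7] − [v_1,v_7] + [v_1,v_6].
As a 30×20 matrix over Z this has rank 20, with invariant factors (1,1,1,1,1,1,1,1,1,1,1,1,1,1,1,1,1,1,1,2).

Now H_k = ker ∂_k / im ∂_{k+1}, so:

  H_0: rank C_0 − rank ∂_1 = 10 − 9 = 1, and the invariant factors of ∂_1 are all 1, so H_0 ≅ Z.
  H_1: rank ker ∂_1 − rank ∂_2 = (30 − 9) − 20 = 1, and ∂_2 has invariant factor 2 > 1, so H_1 ≅ Z ⊕ Z_2.
  H_2: rank ker ∂_2 − rank ∂_3 = (20 − 20) − 0 = 0, and there is no ∂_3, so H_2 ≅ 0.

H_0 ≅ Z,  H_1 ≅ Z ⊕ Z_2,  H_2 = 0.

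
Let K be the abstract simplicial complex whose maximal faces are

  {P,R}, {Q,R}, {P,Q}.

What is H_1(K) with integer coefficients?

Fix the vertex order P < Q < R and write every simplex with vertices in increasing order. Then dim K = 1 and the simplices of K are:

  0-simplices (3): P, Q, R
  1-simplices (3): PQ, PR, QR

Hence C_0 ≅ Z^3, C_1 ≅ Z^3.

The boundary map ∂_1: C_1 → C_0 sends each edge [p,q] (with p < q) to q − p. For instance
  ∂PQ = Q − P.
As a 3×3 matrix over Z this has rank 2, with invariant factors (1,1).

From H_k ≅ ker(∂_k) / im(∂_{k+1}) we obtain:

  H_1: rank ker ∂_1 − rank ∂_2 = (3 − 2) − 0 = 1, and there is no ∂_2, so H_1 = Z.

(K is a triangulation of the circle S^1.)

H_1 = Z.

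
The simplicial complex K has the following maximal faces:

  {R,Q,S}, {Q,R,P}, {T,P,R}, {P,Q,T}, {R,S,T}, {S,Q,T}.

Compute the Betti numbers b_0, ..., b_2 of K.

Take the total order P < Q < R < S < T on the vertex set. Then K (dimension 2) consists of the simplices:

  0-simplices (5): P, Q, R, S, T
  1-simplices (9): PQ, PR, PT, QR, QS, QT, RS, RT, ST
  2-simplices (6): PQR, PQT, PRT, QRS, QST, RST

giving chain groups C_0 ≅ Z^5, C_1 ≅ Z^9, C_2 ≅ Z^6.

Boundary ∂_1: C_1 → C_0 maps an edge to its endpoints' difference, ∂[p,q] = q − p.
This gives a 5×9 integer matrix of rank 4; reducing to Smith normal form yields diagonal entries (1,1,1,1).

Boundary ∂_2: C_2 → C_1 maps a triangle to the signed sum of its edges. For instance
  ∂PQT = QT − PT + PQ,
  ∂QRS = RS − QS + QR.
As a 9×6 matrix over Z this has rank 5, with invariant factors (1,1,1,1,1).

From H_k ≅ ker(∂_k) / im(∂_{k+1}) we obtain:

  H_0: rank C_0 − rank ∂_1 = 5 − 4 = 1, and the invariant factors of ∂_1 are all 1, so H_0 ≅ Z.
  H_1: rank ker ∂_1 − rank ∂_2 = (9 − 4) − 5 = 0, and the invariant factors of ∂_2 are all 1, so H_1 ≅ 0.
  H_2: rank ker ∂_2 − rank ∂_3 = (6 − 5) − 0 = 1, and there is no ∂_3, so H_2 ≅ Z.

As a check, the Euler characteristic is 5 − 9 + 6 = 2, which agrees with 1 − 0 + 1 = 2.
(K is a triangulation of the 2-sphere S^2.)

Hence the Betti numbers are b_0 = 1, b_1 = 0, b_2 = 1.

b_0 = 1, b_1 = 0, b_2 = 1.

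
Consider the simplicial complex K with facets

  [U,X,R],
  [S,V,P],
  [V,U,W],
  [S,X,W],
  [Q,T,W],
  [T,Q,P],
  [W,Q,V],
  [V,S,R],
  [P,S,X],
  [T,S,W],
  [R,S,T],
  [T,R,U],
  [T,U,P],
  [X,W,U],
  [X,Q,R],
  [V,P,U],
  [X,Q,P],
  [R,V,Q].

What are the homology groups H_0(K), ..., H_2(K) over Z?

H_0 = Z,  H_1 = Z^2,  H_2 = Z.

Order the vertices as P < Q < R < S < T < U < V < W < X. Listing each simplex with vertices in this order, K has dimension 2 with simplices:

  0-simplices (9): P, Q, R, S, T, U, V, W, X
  1-simplices (27): PQ, PS, PT, PU, PV, PX, QR, QT, QV, QW, QX, RS, RT, RU, RV, RX, ST, SV, SW, SX, TU, TW, UV, UW, UX, VW, WX
  2-simplices (18): PQT, PQX, PSV, PSX, PTU, PUV, QRV, QRX, QTW, QVW, RST, RSV, RTU, RUX, STW, SWX, UVW, UWX

giving chain groups C_0 ≅ Z^9, C_1 ≅ Z^27, C_2 ≅ Z^18.

Boundary ∂_1: C_1 → C_0 sends each edge [p,q] (with p < q) to q − p. For instance
  ∂QW = W − Q.
The 9×27 boundary matrix has rank 8 and Smith normal form diag(1,1,1,1,1,1,1,1).

The boundary map ∂_2: C_2 → C_1 acts by ∂[p,q,r] = [q,r] − [p,r] + [p,q]. For instance
  ∂RST = ST − RT + RS,
  ∂UVW = VW − UW + UV.
The 27×18 boundary matrix has rank 17 and Smith normal form diag(1,1,1,1,1,1,1,1,1,1,1,1,1,1,1,1,1).

Now H_k = ker ∂_k / im ∂_{k+1}, so:

  H_0: rank C_0 − rank ∂_1 = 9 − 8 = 1, and the invariant factors of ∂_1 are all 1, so H_0 = Z.
  H_1: rank ker ∂_1 − rank ∂_2 = (27 − 8) − 17 = 2, and the invariant factors of ∂_2 are all 1, so H_1 = Z^2.
  H_2: rank ker ∂_2 − rank ∂_3 = (18 − 17) − 0 = 1, and there is no ∂_3, so H_2 = Z.

As a check, the Euler characteristic is 9 − 27 + 18 = 0, which agrees with 1 − 2 + 1 = 0.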